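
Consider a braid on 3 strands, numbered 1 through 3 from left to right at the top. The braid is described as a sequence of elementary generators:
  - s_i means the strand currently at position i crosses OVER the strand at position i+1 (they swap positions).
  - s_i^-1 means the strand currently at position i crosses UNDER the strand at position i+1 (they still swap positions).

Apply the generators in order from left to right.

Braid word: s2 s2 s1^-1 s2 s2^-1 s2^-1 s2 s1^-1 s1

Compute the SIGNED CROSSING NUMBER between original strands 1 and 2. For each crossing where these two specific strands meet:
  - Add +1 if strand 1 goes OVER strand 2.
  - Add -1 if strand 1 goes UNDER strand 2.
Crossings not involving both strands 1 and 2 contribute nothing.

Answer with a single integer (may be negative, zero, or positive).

Answer: 1

Derivation:
Gen 1: crossing 2x3. Both 1&2? no. Sum: 0
Gen 2: crossing 3x2. Both 1&2? no. Sum: 0
Gen 3: 1 under 2. Both 1&2? yes. Contrib: -1. Sum: -1
Gen 4: crossing 1x3. Both 1&2? no. Sum: -1
Gen 5: crossing 3x1. Both 1&2? no. Sum: -1
Gen 6: crossing 1x3. Both 1&2? no. Sum: -1
Gen 7: crossing 3x1. Both 1&2? no. Sum: -1
Gen 8: 2 under 1. Both 1&2? yes. Contrib: +1. Sum: 0
Gen 9: 1 over 2. Both 1&2? yes. Contrib: +1. Sum: 1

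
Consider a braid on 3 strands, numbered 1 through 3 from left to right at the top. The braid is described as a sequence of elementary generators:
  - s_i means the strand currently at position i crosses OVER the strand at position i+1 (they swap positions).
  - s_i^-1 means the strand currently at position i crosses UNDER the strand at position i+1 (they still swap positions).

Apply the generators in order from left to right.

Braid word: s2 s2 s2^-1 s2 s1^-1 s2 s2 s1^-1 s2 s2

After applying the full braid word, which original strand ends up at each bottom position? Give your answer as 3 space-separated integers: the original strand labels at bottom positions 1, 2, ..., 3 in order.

Gen 1 (s2): strand 2 crosses over strand 3. Perm now: [1 3 2]
Gen 2 (s2): strand 3 crosses over strand 2. Perm now: [1 2 3]
Gen 3 (s2^-1): strand 2 crosses under strand 3. Perm now: [1 3 2]
Gen 4 (s2): strand 3 crosses over strand 2. Perm now: [1 2 3]
Gen 5 (s1^-1): strand 1 crosses under strand 2. Perm now: [2 1 3]
Gen 6 (s2): strand 1 crosses over strand 3. Perm now: [2 3 1]
Gen 7 (s2): strand 3 crosses over strand 1. Perm now: [2 1 3]
Gen 8 (s1^-1): strand 2 crosses under strand 1. Perm now: [1 2 3]
Gen 9 (s2): strand 2 crosses over strand 3. Perm now: [1 3 2]
Gen 10 (s2): strand 3 crosses over strand 2. Perm now: [1 2 3]

Answer: 1 2 3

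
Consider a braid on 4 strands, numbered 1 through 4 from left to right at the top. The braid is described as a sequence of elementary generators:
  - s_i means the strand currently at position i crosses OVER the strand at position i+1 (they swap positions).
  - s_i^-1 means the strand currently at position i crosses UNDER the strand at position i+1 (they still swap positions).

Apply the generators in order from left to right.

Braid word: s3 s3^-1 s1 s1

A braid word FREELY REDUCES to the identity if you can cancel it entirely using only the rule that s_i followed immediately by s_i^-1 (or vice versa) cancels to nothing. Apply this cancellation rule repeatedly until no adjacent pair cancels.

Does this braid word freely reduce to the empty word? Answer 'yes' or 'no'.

Gen 1 (s3): push. Stack: [s3]
Gen 2 (s3^-1): cancels prior s3. Stack: []
Gen 3 (s1): push. Stack: [s1]
Gen 4 (s1): push. Stack: [s1 s1]
Reduced word: s1 s1

Answer: no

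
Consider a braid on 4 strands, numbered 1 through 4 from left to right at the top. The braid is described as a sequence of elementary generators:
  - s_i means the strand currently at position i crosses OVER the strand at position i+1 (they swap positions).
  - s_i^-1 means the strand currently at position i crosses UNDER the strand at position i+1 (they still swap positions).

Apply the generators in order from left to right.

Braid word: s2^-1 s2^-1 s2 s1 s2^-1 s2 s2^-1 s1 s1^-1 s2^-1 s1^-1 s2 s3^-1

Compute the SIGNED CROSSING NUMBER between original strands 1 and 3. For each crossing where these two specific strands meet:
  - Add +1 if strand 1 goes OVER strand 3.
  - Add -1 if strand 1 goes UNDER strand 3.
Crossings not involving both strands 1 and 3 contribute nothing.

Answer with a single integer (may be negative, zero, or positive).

Answer: 2

Derivation:
Gen 1: crossing 2x3. Both 1&3? no. Sum: 0
Gen 2: crossing 3x2. Both 1&3? no. Sum: 0
Gen 3: crossing 2x3. Both 1&3? no. Sum: 0
Gen 4: 1 over 3. Both 1&3? yes. Contrib: +1. Sum: 1
Gen 5: crossing 1x2. Both 1&3? no. Sum: 1
Gen 6: crossing 2x1. Both 1&3? no. Sum: 1
Gen 7: crossing 1x2. Both 1&3? no. Sum: 1
Gen 8: crossing 3x2. Both 1&3? no. Sum: 1
Gen 9: crossing 2x3. Both 1&3? no. Sum: 1
Gen 10: crossing 2x1. Both 1&3? no. Sum: 1
Gen 11: 3 under 1. Both 1&3? yes. Contrib: +1. Sum: 2
Gen 12: crossing 3x2. Both 1&3? no. Sum: 2
Gen 13: crossing 3x4. Both 1&3? no. Sum: 2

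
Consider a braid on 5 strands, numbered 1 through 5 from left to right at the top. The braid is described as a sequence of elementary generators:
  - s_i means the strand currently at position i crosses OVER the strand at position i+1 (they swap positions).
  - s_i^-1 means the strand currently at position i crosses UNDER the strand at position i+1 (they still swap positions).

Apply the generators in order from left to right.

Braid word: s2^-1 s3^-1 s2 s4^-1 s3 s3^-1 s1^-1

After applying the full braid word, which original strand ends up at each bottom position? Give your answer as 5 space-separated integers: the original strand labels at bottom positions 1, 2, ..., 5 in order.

Answer: 4 1 3 5 2

Derivation:
Gen 1 (s2^-1): strand 2 crosses under strand 3. Perm now: [1 3 2 4 5]
Gen 2 (s3^-1): strand 2 crosses under strand 4. Perm now: [1 3 4 2 5]
Gen 3 (s2): strand 3 crosses over strand 4. Perm now: [1 4 3 2 5]
Gen 4 (s4^-1): strand 2 crosses under strand 5. Perm now: [1 4 3 5 2]
Gen 5 (s3): strand 3 crosses over strand 5. Perm now: [1 4 5 3 2]
Gen 6 (s3^-1): strand 5 crosses under strand 3. Perm now: [1 4 3 5 2]
Gen 7 (s1^-1): strand 1 crosses under strand 4. Perm now: [4 1 3 5 2]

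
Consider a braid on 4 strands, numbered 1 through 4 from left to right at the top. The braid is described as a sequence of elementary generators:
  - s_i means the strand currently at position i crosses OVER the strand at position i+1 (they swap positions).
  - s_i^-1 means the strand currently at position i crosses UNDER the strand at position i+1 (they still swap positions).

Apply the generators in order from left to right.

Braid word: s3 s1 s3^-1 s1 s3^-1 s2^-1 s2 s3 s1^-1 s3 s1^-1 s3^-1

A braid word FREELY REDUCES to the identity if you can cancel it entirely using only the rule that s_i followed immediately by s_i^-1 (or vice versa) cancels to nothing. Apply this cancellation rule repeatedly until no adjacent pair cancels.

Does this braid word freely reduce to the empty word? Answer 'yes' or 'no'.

Gen 1 (s3): push. Stack: [s3]
Gen 2 (s1): push. Stack: [s3 s1]
Gen 3 (s3^-1): push. Stack: [s3 s1 s3^-1]
Gen 4 (s1): push. Stack: [s3 s1 s3^-1 s1]
Gen 5 (s3^-1): push. Stack: [s3 s1 s3^-1 s1 s3^-1]
Gen 6 (s2^-1): push. Stack: [s3 s1 s3^-1 s1 s3^-1 s2^-1]
Gen 7 (s2): cancels prior s2^-1. Stack: [s3 s1 s3^-1 s1 s3^-1]
Gen 8 (s3): cancels prior s3^-1. Stack: [s3 s1 s3^-1 s1]
Gen 9 (s1^-1): cancels prior s1. Stack: [s3 s1 s3^-1]
Gen 10 (s3): cancels prior s3^-1. Stack: [s3 s1]
Gen 11 (s1^-1): cancels prior s1. Stack: [s3]
Gen 12 (s3^-1): cancels prior s3. Stack: []
Reduced word: (empty)

Answer: yes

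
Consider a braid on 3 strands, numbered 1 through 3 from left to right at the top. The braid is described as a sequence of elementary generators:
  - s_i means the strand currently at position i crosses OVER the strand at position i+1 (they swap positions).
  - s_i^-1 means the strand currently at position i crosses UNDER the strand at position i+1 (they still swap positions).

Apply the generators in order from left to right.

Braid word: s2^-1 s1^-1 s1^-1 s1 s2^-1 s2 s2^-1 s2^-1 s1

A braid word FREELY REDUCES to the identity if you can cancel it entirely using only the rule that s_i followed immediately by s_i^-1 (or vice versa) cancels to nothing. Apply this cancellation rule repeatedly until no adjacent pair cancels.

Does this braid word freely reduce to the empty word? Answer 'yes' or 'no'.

Answer: no

Derivation:
Gen 1 (s2^-1): push. Stack: [s2^-1]
Gen 2 (s1^-1): push. Stack: [s2^-1 s1^-1]
Gen 3 (s1^-1): push. Stack: [s2^-1 s1^-1 s1^-1]
Gen 4 (s1): cancels prior s1^-1. Stack: [s2^-1 s1^-1]
Gen 5 (s2^-1): push. Stack: [s2^-1 s1^-1 s2^-1]
Gen 6 (s2): cancels prior s2^-1. Stack: [s2^-1 s1^-1]
Gen 7 (s2^-1): push. Stack: [s2^-1 s1^-1 s2^-1]
Gen 8 (s2^-1): push. Stack: [s2^-1 s1^-1 s2^-1 s2^-1]
Gen 9 (s1): push. Stack: [s2^-1 s1^-1 s2^-1 s2^-1 s1]
Reduced word: s2^-1 s1^-1 s2^-1 s2^-1 s1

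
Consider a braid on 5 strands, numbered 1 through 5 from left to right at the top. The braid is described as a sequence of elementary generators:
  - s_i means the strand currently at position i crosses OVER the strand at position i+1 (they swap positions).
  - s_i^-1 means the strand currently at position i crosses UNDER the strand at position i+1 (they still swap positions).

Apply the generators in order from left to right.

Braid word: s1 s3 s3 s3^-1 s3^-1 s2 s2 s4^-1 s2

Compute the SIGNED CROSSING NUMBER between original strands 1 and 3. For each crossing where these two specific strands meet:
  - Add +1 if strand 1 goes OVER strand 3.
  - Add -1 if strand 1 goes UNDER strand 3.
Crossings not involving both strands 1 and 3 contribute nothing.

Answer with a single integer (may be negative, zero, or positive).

Gen 1: crossing 1x2. Both 1&3? no. Sum: 0
Gen 2: crossing 3x4. Both 1&3? no. Sum: 0
Gen 3: crossing 4x3. Both 1&3? no. Sum: 0
Gen 4: crossing 3x4. Both 1&3? no. Sum: 0
Gen 5: crossing 4x3. Both 1&3? no. Sum: 0
Gen 6: 1 over 3. Both 1&3? yes. Contrib: +1. Sum: 1
Gen 7: 3 over 1. Both 1&3? yes. Contrib: -1. Sum: 0
Gen 8: crossing 4x5. Both 1&3? no. Sum: 0
Gen 9: 1 over 3. Both 1&3? yes. Contrib: +1. Sum: 1

Answer: 1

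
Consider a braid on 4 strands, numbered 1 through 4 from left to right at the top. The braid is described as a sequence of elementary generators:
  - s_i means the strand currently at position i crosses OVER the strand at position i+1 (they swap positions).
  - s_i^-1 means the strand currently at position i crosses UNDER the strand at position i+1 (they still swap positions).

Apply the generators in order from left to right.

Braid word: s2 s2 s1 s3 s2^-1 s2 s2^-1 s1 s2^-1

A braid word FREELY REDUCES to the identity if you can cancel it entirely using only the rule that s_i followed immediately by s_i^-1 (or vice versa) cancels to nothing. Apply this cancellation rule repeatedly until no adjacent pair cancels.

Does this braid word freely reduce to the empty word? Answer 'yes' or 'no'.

Gen 1 (s2): push. Stack: [s2]
Gen 2 (s2): push. Stack: [s2 s2]
Gen 3 (s1): push. Stack: [s2 s2 s1]
Gen 4 (s3): push. Stack: [s2 s2 s1 s3]
Gen 5 (s2^-1): push. Stack: [s2 s2 s1 s3 s2^-1]
Gen 6 (s2): cancels prior s2^-1. Stack: [s2 s2 s1 s3]
Gen 7 (s2^-1): push. Stack: [s2 s2 s1 s3 s2^-1]
Gen 8 (s1): push. Stack: [s2 s2 s1 s3 s2^-1 s1]
Gen 9 (s2^-1): push. Stack: [s2 s2 s1 s3 s2^-1 s1 s2^-1]
Reduced word: s2 s2 s1 s3 s2^-1 s1 s2^-1

Answer: no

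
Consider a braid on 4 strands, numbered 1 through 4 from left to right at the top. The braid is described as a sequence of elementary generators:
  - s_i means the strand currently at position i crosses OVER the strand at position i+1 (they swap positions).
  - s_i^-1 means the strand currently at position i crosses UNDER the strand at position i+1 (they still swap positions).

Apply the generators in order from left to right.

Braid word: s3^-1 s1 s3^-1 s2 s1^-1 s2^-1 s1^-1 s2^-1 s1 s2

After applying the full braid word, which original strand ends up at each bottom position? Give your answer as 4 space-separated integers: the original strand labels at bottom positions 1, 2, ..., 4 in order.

Gen 1 (s3^-1): strand 3 crosses under strand 4. Perm now: [1 2 4 3]
Gen 2 (s1): strand 1 crosses over strand 2. Perm now: [2 1 4 3]
Gen 3 (s3^-1): strand 4 crosses under strand 3. Perm now: [2 1 3 4]
Gen 4 (s2): strand 1 crosses over strand 3. Perm now: [2 3 1 4]
Gen 5 (s1^-1): strand 2 crosses under strand 3. Perm now: [3 2 1 4]
Gen 6 (s2^-1): strand 2 crosses under strand 1. Perm now: [3 1 2 4]
Gen 7 (s1^-1): strand 3 crosses under strand 1. Perm now: [1 3 2 4]
Gen 8 (s2^-1): strand 3 crosses under strand 2. Perm now: [1 2 3 4]
Gen 9 (s1): strand 1 crosses over strand 2. Perm now: [2 1 3 4]
Gen 10 (s2): strand 1 crosses over strand 3. Perm now: [2 3 1 4]

Answer: 2 3 1 4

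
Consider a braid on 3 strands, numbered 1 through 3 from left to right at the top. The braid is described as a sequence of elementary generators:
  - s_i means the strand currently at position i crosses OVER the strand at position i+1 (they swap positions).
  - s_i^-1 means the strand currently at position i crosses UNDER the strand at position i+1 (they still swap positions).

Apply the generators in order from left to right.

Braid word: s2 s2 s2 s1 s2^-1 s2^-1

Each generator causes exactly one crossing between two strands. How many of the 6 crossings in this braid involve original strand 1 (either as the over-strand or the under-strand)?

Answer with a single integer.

Gen 1: crossing 2x3. Involves strand 1? no. Count so far: 0
Gen 2: crossing 3x2. Involves strand 1? no. Count so far: 0
Gen 3: crossing 2x3. Involves strand 1? no. Count so far: 0
Gen 4: crossing 1x3. Involves strand 1? yes. Count so far: 1
Gen 5: crossing 1x2. Involves strand 1? yes. Count so far: 2
Gen 6: crossing 2x1. Involves strand 1? yes. Count so far: 3

Answer: 3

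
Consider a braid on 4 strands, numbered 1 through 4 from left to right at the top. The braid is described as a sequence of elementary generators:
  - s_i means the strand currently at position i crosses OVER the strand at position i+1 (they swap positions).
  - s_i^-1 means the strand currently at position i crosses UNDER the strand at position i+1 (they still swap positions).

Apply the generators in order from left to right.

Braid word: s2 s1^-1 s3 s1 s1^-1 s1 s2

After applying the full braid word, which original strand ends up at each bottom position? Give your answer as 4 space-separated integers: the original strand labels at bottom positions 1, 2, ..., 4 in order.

Gen 1 (s2): strand 2 crosses over strand 3. Perm now: [1 3 2 4]
Gen 2 (s1^-1): strand 1 crosses under strand 3. Perm now: [3 1 2 4]
Gen 3 (s3): strand 2 crosses over strand 4. Perm now: [3 1 4 2]
Gen 4 (s1): strand 3 crosses over strand 1. Perm now: [1 3 4 2]
Gen 5 (s1^-1): strand 1 crosses under strand 3. Perm now: [3 1 4 2]
Gen 6 (s1): strand 3 crosses over strand 1. Perm now: [1 3 4 2]
Gen 7 (s2): strand 3 crosses over strand 4. Perm now: [1 4 3 2]

Answer: 1 4 3 2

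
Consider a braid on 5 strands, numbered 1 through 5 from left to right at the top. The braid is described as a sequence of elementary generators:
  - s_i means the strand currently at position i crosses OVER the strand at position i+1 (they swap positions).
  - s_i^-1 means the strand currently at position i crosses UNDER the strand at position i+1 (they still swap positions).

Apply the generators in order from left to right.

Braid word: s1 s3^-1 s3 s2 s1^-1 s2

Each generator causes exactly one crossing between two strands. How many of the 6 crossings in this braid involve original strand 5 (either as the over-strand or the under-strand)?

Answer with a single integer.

Answer: 0

Derivation:
Gen 1: crossing 1x2. Involves strand 5? no. Count so far: 0
Gen 2: crossing 3x4. Involves strand 5? no. Count so far: 0
Gen 3: crossing 4x3. Involves strand 5? no. Count so far: 0
Gen 4: crossing 1x3. Involves strand 5? no. Count so far: 0
Gen 5: crossing 2x3. Involves strand 5? no. Count so far: 0
Gen 6: crossing 2x1. Involves strand 5? no. Count so far: 0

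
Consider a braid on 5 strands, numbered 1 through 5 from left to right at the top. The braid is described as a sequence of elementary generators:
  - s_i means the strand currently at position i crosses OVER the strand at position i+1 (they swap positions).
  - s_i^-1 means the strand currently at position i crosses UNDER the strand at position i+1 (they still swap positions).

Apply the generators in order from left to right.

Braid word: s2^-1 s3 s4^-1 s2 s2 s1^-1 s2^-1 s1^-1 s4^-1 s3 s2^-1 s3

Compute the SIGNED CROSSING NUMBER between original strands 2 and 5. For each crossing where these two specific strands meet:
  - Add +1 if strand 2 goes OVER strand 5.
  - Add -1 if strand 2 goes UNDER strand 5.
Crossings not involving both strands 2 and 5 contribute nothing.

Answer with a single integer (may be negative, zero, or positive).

Answer: 0

Derivation:
Gen 1: crossing 2x3. Both 2&5? no. Sum: 0
Gen 2: crossing 2x4. Both 2&5? no. Sum: 0
Gen 3: 2 under 5. Both 2&5? yes. Contrib: -1. Sum: -1
Gen 4: crossing 3x4. Both 2&5? no. Sum: -1
Gen 5: crossing 4x3. Both 2&5? no. Sum: -1
Gen 6: crossing 1x3. Both 2&5? no. Sum: -1
Gen 7: crossing 1x4. Both 2&5? no. Sum: -1
Gen 8: crossing 3x4. Both 2&5? no. Sum: -1
Gen 9: 5 under 2. Both 2&5? yes. Contrib: +1. Sum: 0
Gen 10: crossing 1x2. Both 2&5? no. Sum: 0
Gen 11: crossing 3x2. Both 2&5? no. Sum: 0
Gen 12: crossing 3x1. Both 2&5? no. Sum: 0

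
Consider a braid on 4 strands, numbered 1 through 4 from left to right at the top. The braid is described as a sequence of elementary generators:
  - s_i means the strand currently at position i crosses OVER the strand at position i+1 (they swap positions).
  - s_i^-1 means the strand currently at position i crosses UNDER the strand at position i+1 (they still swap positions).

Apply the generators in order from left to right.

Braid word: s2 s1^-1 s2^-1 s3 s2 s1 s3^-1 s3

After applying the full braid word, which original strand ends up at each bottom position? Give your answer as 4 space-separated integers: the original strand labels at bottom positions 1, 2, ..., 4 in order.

Gen 1 (s2): strand 2 crosses over strand 3. Perm now: [1 3 2 4]
Gen 2 (s1^-1): strand 1 crosses under strand 3. Perm now: [3 1 2 4]
Gen 3 (s2^-1): strand 1 crosses under strand 2. Perm now: [3 2 1 4]
Gen 4 (s3): strand 1 crosses over strand 4. Perm now: [3 2 4 1]
Gen 5 (s2): strand 2 crosses over strand 4. Perm now: [3 4 2 1]
Gen 6 (s1): strand 3 crosses over strand 4. Perm now: [4 3 2 1]
Gen 7 (s3^-1): strand 2 crosses under strand 1. Perm now: [4 3 1 2]
Gen 8 (s3): strand 1 crosses over strand 2. Perm now: [4 3 2 1]

Answer: 4 3 2 1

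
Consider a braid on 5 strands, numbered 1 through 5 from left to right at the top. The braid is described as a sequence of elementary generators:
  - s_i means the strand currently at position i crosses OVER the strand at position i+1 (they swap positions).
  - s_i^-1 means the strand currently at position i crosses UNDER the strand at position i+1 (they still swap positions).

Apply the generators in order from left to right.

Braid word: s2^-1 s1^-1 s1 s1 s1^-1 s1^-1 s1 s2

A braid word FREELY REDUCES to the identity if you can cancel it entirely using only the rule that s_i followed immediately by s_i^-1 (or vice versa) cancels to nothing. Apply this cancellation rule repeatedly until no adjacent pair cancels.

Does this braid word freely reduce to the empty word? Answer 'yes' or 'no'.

Gen 1 (s2^-1): push. Stack: [s2^-1]
Gen 2 (s1^-1): push. Stack: [s2^-1 s1^-1]
Gen 3 (s1): cancels prior s1^-1. Stack: [s2^-1]
Gen 4 (s1): push. Stack: [s2^-1 s1]
Gen 5 (s1^-1): cancels prior s1. Stack: [s2^-1]
Gen 6 (s1^-1): push. Stack: [s2^-1 s1^-1]
Gen 7 (s1): cancels prior s1^-1. Stack: [s2^-1]
Gen 8 (s2): cancels prior s2^-1. Stack: []
Reduced word: (empty)

Answer: yes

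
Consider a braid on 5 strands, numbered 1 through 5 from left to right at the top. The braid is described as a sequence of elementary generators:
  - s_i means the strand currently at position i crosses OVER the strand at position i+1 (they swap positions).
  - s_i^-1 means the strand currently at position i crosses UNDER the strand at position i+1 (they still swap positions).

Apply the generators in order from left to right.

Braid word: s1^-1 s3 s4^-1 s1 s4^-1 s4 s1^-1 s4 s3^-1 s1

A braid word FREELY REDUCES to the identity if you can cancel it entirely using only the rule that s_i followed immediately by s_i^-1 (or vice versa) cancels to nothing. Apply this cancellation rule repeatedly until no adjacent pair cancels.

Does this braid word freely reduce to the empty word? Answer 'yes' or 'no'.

Answer: yes

Derivation:
Gen 1 (s1^-1): push. Stack: [s1^-1]
Gen 2 (s3): push. Stack: [s1^-1 s3]
Gen 3 (s4^-1): push. Stack: [s1^-1 s3 s4^-1]
Gen 4 (s1): push. Stack: [s1^-1 s3 s4^-1 s1]
Gen 5 (s4^-1): push. Stack: [s1^-1 s3 s4^-1 s1 s4^-1]
Gen 6 (s4): cancels prior s4^-1. Stack: [s1^-1 s3 s4^-1 s1]
Gen 7 (s1^-1): cancels prior s1. Stack: [s1^-1 s3 s4^-1]
Gen 8 (s4): cancels prior s4^-1. Stack: [s1^-1 s3]
Gen 9 (s3^-1): cancels prior s3. Stack: [s1^-1]
Gen 10 (s1): cancels prior s1^-1. Stack: []
Reduced word: (empty)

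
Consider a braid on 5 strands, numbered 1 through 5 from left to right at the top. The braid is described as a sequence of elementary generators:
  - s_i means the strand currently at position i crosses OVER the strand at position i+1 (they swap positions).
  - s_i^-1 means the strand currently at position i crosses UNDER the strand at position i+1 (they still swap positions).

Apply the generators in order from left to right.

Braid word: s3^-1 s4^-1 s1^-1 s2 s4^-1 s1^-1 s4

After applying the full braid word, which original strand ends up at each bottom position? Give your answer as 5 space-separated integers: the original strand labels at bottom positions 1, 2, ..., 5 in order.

Gen 1 (s3^-1): strand 3 crosses under strand 4. Perm now: [1 2 4 3 5]
Gen 2 (s4^-1): strand 3 crosses under strand 5. Perm now: [1 2 4 5 3]
Gen 3 (s1^-1): strand 1 crosses under strand 2. Perm now: [2 1 4 5 3]
Gen 4 (s2): strand 1 crosses over strand 4. Perm now: [2 4 1 5 3]
Gen 5 (s4^-1): strand 5 crosses under strand 3. Perm now: [2 4 1 3 5]
Gen 6 (s1^-1): strand 2 crosses under strand 4. Perm now: [4 2 1 3 5]
Gen 7 (s4): strand 3 crosses over strand 5. Perm now: [4 2 1 5 3]

Answer: 4 2 1 5 3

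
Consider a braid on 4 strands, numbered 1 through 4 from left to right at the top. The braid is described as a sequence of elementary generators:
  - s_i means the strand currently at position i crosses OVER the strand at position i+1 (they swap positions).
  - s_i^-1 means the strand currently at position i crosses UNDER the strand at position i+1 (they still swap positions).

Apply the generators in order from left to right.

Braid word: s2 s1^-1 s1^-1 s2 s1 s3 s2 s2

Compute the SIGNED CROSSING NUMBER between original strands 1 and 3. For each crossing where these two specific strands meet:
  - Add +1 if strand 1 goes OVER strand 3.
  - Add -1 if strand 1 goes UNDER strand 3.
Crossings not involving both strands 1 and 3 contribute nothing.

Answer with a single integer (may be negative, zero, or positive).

Answer: 0

Derivation:
Gen 1: crossing 2x3. Both 1&3? no. Sum: 0
Gen 2: 1 under 3. Both 1&3? yes. Contrib: -1. Sum: -1
Gen 3: 3 under 1. Both 1&3? yes. Contrib: +1. Sum: 0
Gen 4: crossing 3x2. Both 1&3? no. Sum: 0
Gen 5: crossing 1x2. Both 1&3? no. Sum: 0
Gen 6: crossing 3x4. Both 1&3? no. Sum: 0
Gen 7: crossing 1x4. Both 1&3? no. Sum: 0
Gen 8: crossing 4x1. Both 1&3? no. Sum: 0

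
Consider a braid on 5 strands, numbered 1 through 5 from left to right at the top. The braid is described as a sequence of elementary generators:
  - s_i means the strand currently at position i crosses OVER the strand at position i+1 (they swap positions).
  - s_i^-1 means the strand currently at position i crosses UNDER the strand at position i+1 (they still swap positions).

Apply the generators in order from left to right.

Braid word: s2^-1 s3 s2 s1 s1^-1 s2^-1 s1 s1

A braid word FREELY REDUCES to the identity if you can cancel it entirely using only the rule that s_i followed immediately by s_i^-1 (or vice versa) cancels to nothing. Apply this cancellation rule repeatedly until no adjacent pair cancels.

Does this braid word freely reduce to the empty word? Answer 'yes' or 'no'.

Answer: no

Derivation:
Gen 1 (s2^-1): push. Stack: [s2^-1]
Gen 2 (s3): push. Stack: [s2^-1 s3]
Gen 3 (s2): push. Stack: [s2^-1 s3 s2]
Gen 4 (s1): push. Stack: [s2^-1 s3 s2 s1]
Gen 5 (s1^-1): cancels prior s1. Stack: [s2^-1 s3 s2]
Gen 6 (s2^-1): cancels prior s2. Stack: [s2^-1 s3]
Gen 7 (s1): push. Stack: [s2^-1 s3 s1]
Gen 8 (s1): push. Stack: [s2^-1 s3 s1 s1]
Reduced word: s2^-1 s3 s1 s1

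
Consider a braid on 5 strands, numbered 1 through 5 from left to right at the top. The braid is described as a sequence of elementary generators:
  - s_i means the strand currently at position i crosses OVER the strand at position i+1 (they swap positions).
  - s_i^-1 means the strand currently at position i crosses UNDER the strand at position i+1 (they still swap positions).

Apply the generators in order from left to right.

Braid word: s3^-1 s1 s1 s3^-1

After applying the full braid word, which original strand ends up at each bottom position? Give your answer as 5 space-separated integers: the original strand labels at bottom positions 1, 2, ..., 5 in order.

Answer: 1 2 3 4 5

Derivation:
Gen 1 (s3^-1): strand 3 crosses under strand 4. Perm now: [1 2 4 3 5]
Gen 2 (s1): strand 1 crosses over strand 2. Perm now: [2 1 4 3 5]
Gen 3 (s1): strand 2 crosses over strand 1. Perm now: [1 2 4 3 5]
Gen 4 (s3^-1): strand 4 crosses under strand 3. Perm now: [1 2 3 4 5]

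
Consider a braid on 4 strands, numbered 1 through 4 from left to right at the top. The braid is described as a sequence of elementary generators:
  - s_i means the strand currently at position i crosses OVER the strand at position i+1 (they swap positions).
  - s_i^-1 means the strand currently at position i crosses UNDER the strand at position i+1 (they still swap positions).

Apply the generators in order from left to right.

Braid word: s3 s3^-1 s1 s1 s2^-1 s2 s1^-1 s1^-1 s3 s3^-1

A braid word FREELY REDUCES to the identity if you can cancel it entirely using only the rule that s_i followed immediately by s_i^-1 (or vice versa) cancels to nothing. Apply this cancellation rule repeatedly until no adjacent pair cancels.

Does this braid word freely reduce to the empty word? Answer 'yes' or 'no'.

Gen 1 (s3): push. Stack: [s3]
Gen 2 (s3^-1): cancels prior s3. Stack: []
Gen 3 (s1): push. Stack: [s1]
Gen 4 (s1): push. Stack: [s1 s1]
Gen 5 (s2^-1): push. Stack: [s1 s1 s2^-1]
Gen 6 (s2): cancels prior s2^-1. Stack: [s1 s1]
Gen 7 (s1^-1): cancels prior s1. Stack: [s1]
Gen 8 (s1^-1): cancels prior s1. Stack: []
Gen 9 (s3): push. Stack: [s3]
Gen 10 (s3^-1): cancels prior s3. Stack: []
Reduced word: (empty)

Answer: yes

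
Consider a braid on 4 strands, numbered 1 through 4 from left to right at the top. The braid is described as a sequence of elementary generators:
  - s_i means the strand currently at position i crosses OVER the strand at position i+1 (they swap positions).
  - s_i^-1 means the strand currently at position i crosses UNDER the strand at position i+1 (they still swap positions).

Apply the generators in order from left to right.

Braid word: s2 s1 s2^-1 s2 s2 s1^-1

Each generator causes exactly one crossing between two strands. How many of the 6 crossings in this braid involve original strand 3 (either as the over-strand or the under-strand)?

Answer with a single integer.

Gen 1: crossing 2x3. Involves strand 3? yes. Count so far: 1
Gen 2: crossing 1x3. Involves strand 3? yes. Count so far: 2
Gen 3: crossing 1x2. Involves strand 3? no. Count so far: 2
Gen 4: crossing 2x1. Involves strand 3? no. Count so far: 2
Gen 5: crossing 1x2. Involves strand 3? no. Count so far: 2
Gen 6: crossing 3x2. Involves strand 3? yes. Count so far: 3

Answer: 3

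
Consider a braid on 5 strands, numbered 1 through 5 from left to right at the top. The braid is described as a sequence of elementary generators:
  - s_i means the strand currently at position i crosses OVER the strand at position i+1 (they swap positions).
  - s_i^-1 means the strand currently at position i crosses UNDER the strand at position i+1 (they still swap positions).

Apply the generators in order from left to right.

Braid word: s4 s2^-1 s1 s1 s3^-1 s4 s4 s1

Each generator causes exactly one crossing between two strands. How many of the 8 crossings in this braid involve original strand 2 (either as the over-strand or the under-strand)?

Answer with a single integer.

Answer: 4

Derivation:
Gen 1: crossing 4x5. Involves strand 2? no. Count so far: 0
Gen 2: crossing 2x3. Involves strand 2? yes. Count so far: 1
Gen 3: crossing 1x3. Involves strand 2? no. Count so far: 1
Gen 4: crossing 3x1. Involves strand 2? no. Count so far: 1
Gen 5: crossing 2x5. Involves strand 2? yes. Count so far: 2
Gen 6: crossing 2x4. Involves strand 2? yes. Count so far: 3
Gen 7: crossing 4x2. Involves strand 2? yes. Count so far: 4
Gen 8: crossing 1x3. Involves strand 2? no. Count so far: 4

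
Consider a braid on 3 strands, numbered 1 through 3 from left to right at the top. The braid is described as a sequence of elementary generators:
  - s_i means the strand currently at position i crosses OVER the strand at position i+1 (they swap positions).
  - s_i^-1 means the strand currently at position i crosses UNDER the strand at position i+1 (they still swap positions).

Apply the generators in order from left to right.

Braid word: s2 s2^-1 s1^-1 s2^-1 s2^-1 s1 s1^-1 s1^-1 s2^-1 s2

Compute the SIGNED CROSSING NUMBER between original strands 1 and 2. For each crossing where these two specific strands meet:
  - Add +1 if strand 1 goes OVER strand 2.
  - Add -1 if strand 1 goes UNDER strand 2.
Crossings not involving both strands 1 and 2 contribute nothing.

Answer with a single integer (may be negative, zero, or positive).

Gen 1: crossing 2x3. Both 1&2? no. Sum: 0
Gen 2: crossing 3x2. Both 1&2? no. Sum: 0
Gen 3: 1 under 2. Both 1&2? yes. Contrib: -1. Sum: -1
Gen 4: crossing 1x3. Both 1&2? no. Sum: -1
Gen 5: crossing 3x1. Both 1&2? no. Sum: -1
Gen 6: 2 over 1. Both 1&2? yes. Contrib: -1. Sum: -2
Gen 7: 1 under 2. Both 1&2? yes. Contrib: -1. Sum: -3
Gen 8: 2 under 1. Both 1&2? yes. Contrib: +1. Sum: -2
Gen 9: crossing 2x3. Both 1&2? no. Sum: -2
Gen 10: crossing 3x2. Both 1&2? no. Sum: -2

Answer: -2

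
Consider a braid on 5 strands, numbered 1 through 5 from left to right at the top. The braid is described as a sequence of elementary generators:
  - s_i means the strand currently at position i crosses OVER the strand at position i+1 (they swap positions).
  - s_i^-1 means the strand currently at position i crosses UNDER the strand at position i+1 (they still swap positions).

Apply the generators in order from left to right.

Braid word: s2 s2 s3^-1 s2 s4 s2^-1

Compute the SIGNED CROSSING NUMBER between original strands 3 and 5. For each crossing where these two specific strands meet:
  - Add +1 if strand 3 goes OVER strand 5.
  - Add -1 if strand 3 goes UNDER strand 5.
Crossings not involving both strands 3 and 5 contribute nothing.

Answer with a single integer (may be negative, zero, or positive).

Gen 1: crossing 2x3. Both 3&5? no. Sum: 0
Gen 2: crossing 3x2. Both 3&5? no. Sum: 0
Gen 3: crossing 3x4. Both 3&5? no. Sum: 0
Gen 4: crossing 2x4. Both 3&5? no. Sum: 0
Gen 5: 3 over 5. Both 3&5? yes. Contrib: +1. Sum: 1
Gen 6: crossing 4x2. Both 3&5? no. Sum: 1

Answer: 1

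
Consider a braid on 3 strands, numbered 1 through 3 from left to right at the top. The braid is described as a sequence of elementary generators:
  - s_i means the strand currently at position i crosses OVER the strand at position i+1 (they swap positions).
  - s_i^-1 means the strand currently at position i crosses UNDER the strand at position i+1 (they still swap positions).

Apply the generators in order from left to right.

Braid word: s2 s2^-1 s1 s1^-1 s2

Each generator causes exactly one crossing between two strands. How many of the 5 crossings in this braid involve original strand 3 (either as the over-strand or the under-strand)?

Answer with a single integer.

Answer: 3

Derivation:
Gen 1: crossing 2x3. Involves strand 3? yes. Count so far: 1
Gen 2: crossing 3x2. Involves strand 3? yes. Count so far: 2
Gen 3: crossing 1x2. Involves strand 3? no. Count so far: 2
Gen 4: crossing 2x1. Involves strand 3? no. Count so far: 2
Gen 5: crossing 2x3. Involves strand 3? yes. Count so far: 3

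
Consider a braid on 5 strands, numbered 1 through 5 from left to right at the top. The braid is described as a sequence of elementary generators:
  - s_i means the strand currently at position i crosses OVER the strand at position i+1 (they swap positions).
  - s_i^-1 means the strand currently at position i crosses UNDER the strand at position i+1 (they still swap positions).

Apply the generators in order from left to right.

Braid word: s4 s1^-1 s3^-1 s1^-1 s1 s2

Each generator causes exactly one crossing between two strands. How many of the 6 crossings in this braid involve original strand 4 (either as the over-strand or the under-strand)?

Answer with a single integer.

Answer: 1

Derivation:
Gen 1: crossing 4x5. Involves strand 4? yes. Count so far: 1
Gen 2: crossing 1x2. Involves strand 4? no. Count so far: 1
Gen 3: crossing 3x5. Involves strand 4? no. Count so far: 1
Gen 4: crossing 2x1. Involves strand 4? no. Count so far: 1
Gen 5: crossing 1x2. Involves strand 4? no. Count so far: 1
Gen 6: crossing 1x5. Involves strand 4? no. Count so far: 1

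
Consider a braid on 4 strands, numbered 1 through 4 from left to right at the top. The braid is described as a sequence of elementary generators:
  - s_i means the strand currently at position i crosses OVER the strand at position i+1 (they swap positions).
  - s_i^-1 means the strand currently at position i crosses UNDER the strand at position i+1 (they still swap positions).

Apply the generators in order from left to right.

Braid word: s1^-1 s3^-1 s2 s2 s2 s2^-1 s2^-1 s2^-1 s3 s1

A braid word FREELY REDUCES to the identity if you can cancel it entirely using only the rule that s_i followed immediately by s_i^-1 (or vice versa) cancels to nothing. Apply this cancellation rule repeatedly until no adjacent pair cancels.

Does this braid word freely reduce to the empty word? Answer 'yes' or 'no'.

Gen 1 (s1^-1): push. Stack: [s1^-1]
Gen 2 (s3^-1): push. Stack: [s1^-1 s3^-1]
Gen 3 (s2): push. Stack: [s1^-1 s3^-1 s2]
Gen 4 (s2): push. Stack: [s1^-1 s3^-1 s2 s2]
Gen 5 (s2): push. Stack: [s1^-1 s3^-1 s2 s2 s2]
Gen 6 (s2^-1): cancels prior s2. Stack: [s1^-1 s3^-1 s2 s2]
Gen 7 (s2^-1): cancels prior s2. Stack: [s1^-1 s3^-1 s2]
Gen 8 (s2^-1): cancels prior s2. Stack: [s1^-1 s3^-1]
Gen 9 (s3): cancels prior s3^-1. Stack: [s1^-1]
Gen 10 (s1): cancels prior s1^-1. Stack: []
Reduced word: (empty)

Answer: yes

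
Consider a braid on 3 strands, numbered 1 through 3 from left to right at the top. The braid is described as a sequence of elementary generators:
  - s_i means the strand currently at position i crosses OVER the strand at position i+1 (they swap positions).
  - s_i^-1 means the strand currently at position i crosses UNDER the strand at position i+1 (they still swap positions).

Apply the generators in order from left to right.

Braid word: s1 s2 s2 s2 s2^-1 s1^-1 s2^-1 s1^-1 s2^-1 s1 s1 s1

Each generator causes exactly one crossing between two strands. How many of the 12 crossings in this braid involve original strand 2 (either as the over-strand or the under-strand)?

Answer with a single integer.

Answer: 7

Derivation:
Gen 1: crossing 1x2. Involves strand 2? yes. Count so far: 1
Gen 2: crossing 1x3. Involves strand 2? no. Count so far: 1
Gen 3: crossing 3x1. Involves strand 2? no. Count so far: 1
Gen 4: crossing 1x3. Involves strand 2? no. Count so far: 1
Gen 5: crossing 3x1. Involves strand 2? no. Count so far: 1
Gen 6: crossing 2x1. Involves strand 2? yes. Count so far: 2
Gen 7: crossing 2x3. Involves strand 2? yes. Count so far: 3
Gen 8: crossing 1x3. Involves strand 2? no. Count so far: 3
Gen 9: crossing 1x2. Involves strand 2? yes. Count so far: 4
Gen 10: crossing 3x2. Involves strand 2? yes. Count so far: 5
Gen 11: crossing 2x3. Involves strand 2? yes. Count so far: 6
Gen 12: crossing 3x2. Involves strand 2? yes. Count so far: 7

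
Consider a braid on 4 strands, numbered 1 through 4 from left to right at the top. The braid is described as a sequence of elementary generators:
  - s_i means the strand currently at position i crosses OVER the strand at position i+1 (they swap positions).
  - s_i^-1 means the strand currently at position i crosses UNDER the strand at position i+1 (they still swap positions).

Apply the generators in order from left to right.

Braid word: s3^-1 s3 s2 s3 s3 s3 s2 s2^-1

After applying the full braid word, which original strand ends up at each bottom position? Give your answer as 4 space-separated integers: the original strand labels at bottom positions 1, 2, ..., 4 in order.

Gen 1 (s3^-1): strand 3 crosses under strand 4. Perm now: [1 2 4 3]
Gen 2 (s3): strand 4 crosses over strand 3. Perm now: [1 2 3 4]
Gen 3 (s2): strand 2 crosses over strand 3. Perm now: [1 3 2 4]
Gen 4 (s3): strand 2 crosses over strand 4. Perm now: [1 3 4 2]
Gen 5 (s3): strand 4 crosses over strand 2. Perm now: [1 3 2 4]
Gen 6 (s3): strand 2 crosses over strand 4. Perm now: [1 3 4 2]
Gen 7 (s2): strand 3 crosses over strand 4. Perm now: [1 4 3 2]
Gen 8 (s2^-1): strand 4 crosses under strand 3. Perm now: [1 3 4 2]

Answer: 1 3 4 2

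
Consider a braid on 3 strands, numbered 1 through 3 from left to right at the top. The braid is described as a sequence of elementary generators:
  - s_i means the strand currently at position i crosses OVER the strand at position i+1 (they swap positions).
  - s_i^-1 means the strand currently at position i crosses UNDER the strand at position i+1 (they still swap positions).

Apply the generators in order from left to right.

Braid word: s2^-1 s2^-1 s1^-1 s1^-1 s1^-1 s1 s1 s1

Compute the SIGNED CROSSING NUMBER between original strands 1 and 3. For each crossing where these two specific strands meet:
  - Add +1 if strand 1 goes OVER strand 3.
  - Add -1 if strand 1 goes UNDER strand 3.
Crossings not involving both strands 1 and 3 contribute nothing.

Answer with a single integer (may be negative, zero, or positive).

Answer: 0

Derivation:
Gen 1: crossing 2x3. Both 1&3? no. Sum: 0
Gen 2: crossing 3x2. Both 1&3? no. Sum: 0
Gen 3: crossing 1x2. Both 1&3? no. Sum: 0
Gen 4: crossing 2x1. Both 1&3? no. Sum: 0
Gen 5: crossing 1x2. Both 1&3? no. Sum: 0
Gen 6: crossing 2x1. Both 1&3? no. Sum: 0
Gen 7: crossing 1x2. Both 1&3? no. Sum: 0
Gen 8: crossing 2x1. Both 1&3? no. Sum: 0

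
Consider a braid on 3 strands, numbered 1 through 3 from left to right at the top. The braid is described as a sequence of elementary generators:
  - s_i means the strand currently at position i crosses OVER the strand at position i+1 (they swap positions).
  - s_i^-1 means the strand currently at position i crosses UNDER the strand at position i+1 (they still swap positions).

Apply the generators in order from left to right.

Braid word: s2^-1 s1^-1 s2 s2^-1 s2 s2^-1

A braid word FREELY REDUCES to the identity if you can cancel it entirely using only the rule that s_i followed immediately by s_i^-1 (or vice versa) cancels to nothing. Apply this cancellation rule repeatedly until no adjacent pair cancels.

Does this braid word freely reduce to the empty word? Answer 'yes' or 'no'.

Answer: no

Derivation:
Gen 1 (s2^-1): push. Stack: [s2^-1]
Gen 2 (s1^-1): push. Stack: [s2^-1 s1^-1]
Gen 3 (s2): push. Stack: [s2^-1 s1^-1 s2]
Gen 4 (s2^-1): cancels prior s2. Stack: [s2^-1 s1^-1]
Gen 5 (s2): push. Stack: [s2^-1 s1^-1 s2]
Gen 6 (s2^-1): cancels prior s2. Stack: [s2^-1 s1^-1]
Reduced word: s2^-1 s1^-1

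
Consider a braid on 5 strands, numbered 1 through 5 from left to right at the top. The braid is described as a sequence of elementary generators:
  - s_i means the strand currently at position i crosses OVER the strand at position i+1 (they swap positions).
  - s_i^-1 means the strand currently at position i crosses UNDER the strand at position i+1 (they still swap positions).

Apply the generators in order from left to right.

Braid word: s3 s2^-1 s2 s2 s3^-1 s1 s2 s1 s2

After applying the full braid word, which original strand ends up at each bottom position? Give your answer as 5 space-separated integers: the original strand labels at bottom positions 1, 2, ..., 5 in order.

Answer: 3 1 4 2 5

Derivation:
Gen 1 (s3): strand 3 crosses over strand 4. Perm now: [1 2 4 3 5]
Gen 2 (s2^-1): strand 2 crosses under strand 4. Perm now: [1 4 2 3 5]
Gen 3 (s2): strand 4 crosses over strand 2. Perm now: [1 2 4 3 5]
Gen 4 (s2): strand 2 crosses over strand 4. Perm now: [1 4 2 3 5]
Gen 5 (s3^-1): strand 2 crosses under strand 3. Perm now: [1 4 3 2 5]
Gen 6 (s1): strand 1 crosses over strand 4. Perm now: [4 1 3 2 5]
Gen 7 (s2): strand 1 crosses over strand 3. Perm now: [4 3 1 2 5]
Gen 8 (s1): strand 4 crosses over strand 3. Perm now: [3 4 1 2 5]
Gen 9 (s2): strand 4 crosses over strand 1. Perm now: [3 1 4 2 5]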